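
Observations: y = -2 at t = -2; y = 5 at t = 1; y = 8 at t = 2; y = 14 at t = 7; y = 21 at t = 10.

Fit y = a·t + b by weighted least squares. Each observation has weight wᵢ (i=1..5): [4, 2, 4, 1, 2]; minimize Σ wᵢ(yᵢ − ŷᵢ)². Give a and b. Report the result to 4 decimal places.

Setting ∂/∂a … = 0 gives: 283·a + 29·b = 608;  29·a + 13·b = 90.
(Σwᵢ·t·t = 283, Σwᵢ·t = 29, Σwᵢ·1 = 13, Σwᵢ·t·y = 608, Σwᵢ·y = 90.)
Determinant 283·13 − 29² = 2838.
a = (608·13 − 29·90)/2838 = 2647/1419; b = (283·90 − 29·608)/2838 = 3919/1419.

a = 1.8654, b = 2.7618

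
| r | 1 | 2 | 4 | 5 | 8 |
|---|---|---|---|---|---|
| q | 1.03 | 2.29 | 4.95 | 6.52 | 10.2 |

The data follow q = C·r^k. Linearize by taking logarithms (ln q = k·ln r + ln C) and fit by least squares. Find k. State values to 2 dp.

With ln qᵢ as the transformed response and ln rᵢ as the regressor:
AᵀA = [[9.3166, 5.7683]; [5.7683, 5]], rhs = [10.6383, 6.6548]ᵀ  (here Σln r = 5.7683, Σ(ln r)² = 9.3166, Σln q = 6.6548, Σln r·ln q = 10.6383).
Solving (det = 13.3096): k = 1.11233, ln C = 0.04770.

k = 1.11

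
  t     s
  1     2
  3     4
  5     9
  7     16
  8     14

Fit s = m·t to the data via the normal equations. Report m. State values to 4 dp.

MᵀM·[m]ᵀ = Mᵀs reads: 148·m = 283.
Hence m = 283 / 148 ≈ 1.91216.

m = 1.9122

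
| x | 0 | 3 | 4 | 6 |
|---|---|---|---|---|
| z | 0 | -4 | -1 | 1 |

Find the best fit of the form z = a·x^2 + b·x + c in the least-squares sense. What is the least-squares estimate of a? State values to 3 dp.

a = 0.383

Forming MᵀM = [[1633, 307, 61]; [307, 61, 13]; [61, 13, 4]] and Mᵀz = [-16, -10, -4]ᵀ gives MᵀM·[a, b, c]ᵀ = Mᵀz.
Inverting the 3×3 Gram matrix, [a, b, c]ᵀ = [23/60, -619/300, -7/50]ᵀ.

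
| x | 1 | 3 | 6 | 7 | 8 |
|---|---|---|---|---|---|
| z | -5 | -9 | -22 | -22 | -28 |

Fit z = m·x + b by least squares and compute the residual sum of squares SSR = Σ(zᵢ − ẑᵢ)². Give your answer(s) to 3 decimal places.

SSR = 9.859

The normal equations are: 159·m + 25·b = -542;  25·m + 5·b = -86.
(Σx·x = 159, Σx = 25, Σ1 = 5, Σx·z = -542, Σz = -86.)
Eliminating b: 5·(row 1) − 25·(row 2) gives 170·m = 5·(-542) − 25·(-86) = -560, so m = -56/17.
Then b = ((-86) − 25·(-56/17))/5 = -62/85.
Residuals: -83/85, 137/85, -128/85, 152/85, -78/85; SSR = 838/85.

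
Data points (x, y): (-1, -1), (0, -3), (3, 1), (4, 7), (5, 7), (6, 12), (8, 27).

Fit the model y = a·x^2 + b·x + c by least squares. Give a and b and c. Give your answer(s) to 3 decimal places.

MᵀM·[a, b, c]ᵀ = Mᵀy reads: 6355·a + 943·b + 151·c = 2455;  943·a + 151·b + 25·c = 355;  151·a + 25·b + 7·c = 50.
(Σx^2·x^2 = 6355, Σx^2·x = 943, Σx^2 = 151, Σx·x = 151, Σx = 25, Σ1 = 7, Σx^2·y = 2455, Σx·y = 355, Σy = 50.)
Solving the 3×3 system (Gaussian elimination) gives a = 5335/10962, b = -10685/32886, c = -36095/16443.

a = 0.487, b = -0.325, c = -2.195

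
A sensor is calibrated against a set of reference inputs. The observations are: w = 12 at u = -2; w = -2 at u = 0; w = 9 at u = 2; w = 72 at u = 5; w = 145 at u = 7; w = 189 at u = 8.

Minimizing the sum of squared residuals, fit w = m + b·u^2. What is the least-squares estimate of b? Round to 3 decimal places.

From the data, Σ1 = 6, Σu^2 = 146, Σu^2·u^2 = 7154.
And Σw = 425, Σu^2·w = 21085.
AᵀA·[m, b]ᵀ = Aᵀw becomes [[6, 146]; [146, 7154]]·[m, b]ᵀ = [425, 21085]ᵀ.
Determinant 6·7154 − 146² = 21608.
m = (425·7154 − 146·21085)/21608 = -65/37; b = (6·21085 − 146·425)/21608 = 16115/5402.

b = 2.983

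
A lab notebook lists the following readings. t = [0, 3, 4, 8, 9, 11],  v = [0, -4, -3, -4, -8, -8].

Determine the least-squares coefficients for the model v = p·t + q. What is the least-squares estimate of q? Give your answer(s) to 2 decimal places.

With design matrix A, AᵀA = [[291, 35]; [35, 6]] and Aᵀv = [-216, -27]ᵀ.
det = 291·6 − 35² = 521.
p = ((-216)·6 − 35·(-27))/521 = -351/521; q = (291·(-27) − 35·(-216))/521 = -297/521.

q = -0.57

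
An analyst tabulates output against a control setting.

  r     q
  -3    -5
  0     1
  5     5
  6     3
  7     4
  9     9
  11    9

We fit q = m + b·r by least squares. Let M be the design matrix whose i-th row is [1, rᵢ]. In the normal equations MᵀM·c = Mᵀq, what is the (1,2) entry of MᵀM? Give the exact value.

Row 1 ↔ basis 1, column 2 ↔ basis r, so (MᵀM)_{1,2} = Σᵢ r = (1)·(-3) + (1)·(0) + (1)·(5) + (1)·(6) + (1)·(7) + (1)·(9) + (1)·(11) = 35.

35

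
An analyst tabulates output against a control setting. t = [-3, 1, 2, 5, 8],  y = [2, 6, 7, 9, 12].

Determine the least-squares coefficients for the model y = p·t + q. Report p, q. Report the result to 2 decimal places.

Entries of AᵀA: Σt·t = 103, Σt = 13, Σ1 = 5.
Right-hand side: Σt·y = 155, Σy = 36.
Eliminating q: 5·(row 1) − 13·(row 2) gives 346·p = 5·155 − 13·36 = 307, so p = 307/346.
Then q = (36 − 13·(307/346))/5 = 1693/346.

p = 0.89, q = 4.89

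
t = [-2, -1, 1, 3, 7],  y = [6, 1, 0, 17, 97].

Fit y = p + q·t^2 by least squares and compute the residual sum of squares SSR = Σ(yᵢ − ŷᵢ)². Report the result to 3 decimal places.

SSR = 0.948

From the data, Σ1 = 5, Σt^2 = 64, Σt^2·t^2 = 2500.
For Xᵀy: Σy = 121, Σt^2·y = 4931.
Normal equations: [[5, 64]; [64, 2500]]·[p, q]ᵀ = [121, 4931]ᵀ.
Determinant 5·2500 − 64² = 8404.
p = (121·2500 − 64·4931)/8404 = -3271/2101; q = (5·4931 − 64·121)/8404 = 16911/8404.
Residuals: -94/191, 4577/8404, -3827/8404, 3753/8404, -367/8404; SSR = 7963/8404.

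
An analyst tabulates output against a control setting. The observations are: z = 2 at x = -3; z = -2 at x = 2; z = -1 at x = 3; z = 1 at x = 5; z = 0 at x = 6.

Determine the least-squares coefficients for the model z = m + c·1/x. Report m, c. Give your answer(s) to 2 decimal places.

The normal equations are: 5·m + (13/15)·c = 0;  (13/15)·m + (27/50)·c = -9/5.
Eliminating c: (27/50)·(row 1) − (13/15)·(row 2) gives (877/450)·m = (27/50)·0 − (13/15)·(-9/5) = 39/25, so m = 702/877.
Then c = ((-9/5) − (13/15)·(702/877))/(27/50) = -4050/877.

m = 0.80, c = -4.62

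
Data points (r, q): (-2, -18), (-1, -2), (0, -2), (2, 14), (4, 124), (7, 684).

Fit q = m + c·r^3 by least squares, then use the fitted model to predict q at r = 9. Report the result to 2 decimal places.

q̂ = 1455.09

With design matrix X, XᵀX = [[6, 406]; [406, 121874]] and Xᵀq = [800, 242806]ᵀ.
Determinant 6·121874 − 406² = 566408.
m = (800·121874 − 406·242806)/566408 = -270009/141602; c = (6·242806 − 406·800)/566408 = 283009/141602.
At r = 9: q̂ = (-270009/141602)·(1) + (283009/141602)·(729) = 103021776/70801.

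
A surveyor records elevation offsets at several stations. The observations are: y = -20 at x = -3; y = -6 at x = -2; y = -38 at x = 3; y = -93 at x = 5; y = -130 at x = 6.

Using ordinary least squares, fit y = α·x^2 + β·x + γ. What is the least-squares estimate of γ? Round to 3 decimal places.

Normal-equation sums: Σx^2·x^2 = 2099, Σx^2·x = 333, Σx^2 = 83, Σx·x = 83, Σx = 9, Σ1 = 5.
Right-hand side: Σx^2·y = -7551, Σx·y = -1287, Σy = -287.
Inverting the 3×3 Gram matrix, [α, β, γ]ᵀ = [-5081/1644, -1665/548, -515/822]ᵀ.

γ = -0.627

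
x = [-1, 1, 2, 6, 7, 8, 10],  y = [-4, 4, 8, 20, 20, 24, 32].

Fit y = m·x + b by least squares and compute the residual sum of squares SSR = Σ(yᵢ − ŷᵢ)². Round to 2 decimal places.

Forming AᵀA = [[255, 33]; [33, 7]] and Aᵀy = [796, 104]ᵀ gives AᵀA·[m, b]ᵀ = Aᵀy.
Determinant 255·7 − 33² = 696.
m = (796·7 − 33·104)/696 = 535/174; b = (255·104 − 33·796)/696 = 21/58.
Residuals: -112/87, 49/87, 259/174, 69/58, -164/87, -167/174, 155/174; SSR = 946/87.

SSR = 10.87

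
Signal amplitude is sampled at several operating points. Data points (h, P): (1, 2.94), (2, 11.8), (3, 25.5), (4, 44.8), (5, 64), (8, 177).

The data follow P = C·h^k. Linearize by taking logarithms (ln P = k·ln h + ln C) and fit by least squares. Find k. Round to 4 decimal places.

k = 1.9500

Linearized form: ln P = k·ln h + ln C. From the 6 transformed points,
AᵀA = [[10.5236, 6.8669]; [6.8669, 6]], rhs = [27.9968, 19.9224]ᵀ  (here Σln h = 6.8669, Σ(ln h)² = 10.5236, Σln P = 19.9224, Σln h·ln P = 27.9968).
Δ = 10.5236·6 − (6.8669)² = 15.9867; k = (27.9968·6 − 6.8669·19.9224)/15.9867 = 1.95003, ln C = (10.5236·19.9224 − 6.8669·27.9968)/15.9867 = 1.08862.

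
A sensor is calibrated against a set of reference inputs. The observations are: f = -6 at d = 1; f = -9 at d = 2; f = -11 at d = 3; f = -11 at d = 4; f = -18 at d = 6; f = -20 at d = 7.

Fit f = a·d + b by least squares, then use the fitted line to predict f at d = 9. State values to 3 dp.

f̂ = -24.342

Compute the Gram sums: Σd·d = 115, Σd = 23, Σ1 = 6.
And Σd·f = -349, Σf = -75.
det = 115·6 − 23² = 161.
a = ((-349)·6 − 23·(-75))/161 = -369/161; b = (115·(-75) − 23·(-349))/161 = -26/7.
At d = 9: f̂ = (-369/161)·(9) + (-26/7)·(1) = -3919/161.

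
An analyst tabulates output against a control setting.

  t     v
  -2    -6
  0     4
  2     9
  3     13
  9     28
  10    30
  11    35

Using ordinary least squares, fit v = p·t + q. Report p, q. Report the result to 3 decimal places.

Sums needed: Σt·t = 319, Σt = 33, Σ1 = 7.
Moment sums: Σt·v = 1006, Σv = 113.
Normal equations: [[319, 33]; [33, 7]]·[p, q]ᵀ = [1006, 113]ᵀ.
Δ = 319·7 − 33² = 1144.
p = (1006·7 − 33·113)/1144 = 3313/1144; q = (319·113 − 33·1006)/1144 = 259/104.

p = 2.896, q = 2.490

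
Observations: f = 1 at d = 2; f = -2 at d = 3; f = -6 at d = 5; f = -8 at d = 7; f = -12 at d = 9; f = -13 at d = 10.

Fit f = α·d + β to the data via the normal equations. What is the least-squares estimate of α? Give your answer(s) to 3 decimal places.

The normal system XᵀX·[α, β]ᵀ = Xᵀf is [[268, 36]; [36, 6]]·[α, β]ᵀ = [-328, -40]ᵀ.
Determinant 268·6 − 36² = 312.
α = ((-328)·6 − 36·(-40))/312 = -22/13; β = (268·(-40) − 36·(-328))/312 = 136/39.

α = -1.692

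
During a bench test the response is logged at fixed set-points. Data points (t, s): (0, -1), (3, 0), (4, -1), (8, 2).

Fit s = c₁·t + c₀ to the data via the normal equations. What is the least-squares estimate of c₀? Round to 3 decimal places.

c₀ = -1.374

Compute the Gram sums: Σt·t = 89, Σt = 15, Σ1 = 4.
Moment sums: Σt·s = 12, Σs = 0.
Eliminating c₀: 4·(row 1) − 15·(row 2) gives 131·c₁ = 4·12 − 15·0 = 48, so c₁ = 48/131.
Then c₀ = (0 − 15·(48/131))/4 = -180/131.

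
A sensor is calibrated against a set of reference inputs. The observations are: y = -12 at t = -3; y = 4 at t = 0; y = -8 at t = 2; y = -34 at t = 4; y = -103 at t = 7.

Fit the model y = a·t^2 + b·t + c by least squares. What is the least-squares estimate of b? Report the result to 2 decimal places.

Setting ∂/∂a … = 0 gives: 2754·a + 388·b + 78·c = -5731;  388·a + 78·b + 10·c = -837;  78·a + 10·b + 5·c = -153.
(Σt^2·t^2 = 2754, Σt^2·t = 388, Σt^2 = 78, Σt·t = 78, Σt = 10, Σ1 = 5, Σt^2·y = -5731, Σt·y = -837, Σy = -153.)
Inverting the 3×3 Gram matrix, [a, b, c]ᵀ = [-6101/3046, -100997/88334, 129533/44167]ᵀ.

b = -1.14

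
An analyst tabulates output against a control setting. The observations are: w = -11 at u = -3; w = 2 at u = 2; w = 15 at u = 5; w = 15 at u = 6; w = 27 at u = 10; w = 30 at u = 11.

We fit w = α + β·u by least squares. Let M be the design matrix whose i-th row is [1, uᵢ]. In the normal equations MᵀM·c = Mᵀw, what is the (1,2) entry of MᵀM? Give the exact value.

Row 1 ↔ basis 1, column 2 ↔ basis u, so (MᵀM)_{1,2} = Σᵢ u = (1)·(-3) + (1)·(2) + (1)·(5) + (1)·(6) + (1)·(10) + (1)·(11) = 31.

31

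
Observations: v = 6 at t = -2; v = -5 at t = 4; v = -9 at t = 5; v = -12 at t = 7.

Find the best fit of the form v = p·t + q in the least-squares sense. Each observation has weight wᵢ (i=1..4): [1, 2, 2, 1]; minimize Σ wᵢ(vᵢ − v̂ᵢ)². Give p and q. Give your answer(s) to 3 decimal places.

With design matrix M, MᵀWM = [[135, 23]; [23, 6]] and MᵀWv = [-226, -34]ᵀ.
Δ = 135·6 − 23² = 281.
p = ((-226)·6 − 23·(-34))/281 = -574/281; q = (135·(-34) − 23·(-226))/281 = 608/281.

p = -2.043, q = 2.164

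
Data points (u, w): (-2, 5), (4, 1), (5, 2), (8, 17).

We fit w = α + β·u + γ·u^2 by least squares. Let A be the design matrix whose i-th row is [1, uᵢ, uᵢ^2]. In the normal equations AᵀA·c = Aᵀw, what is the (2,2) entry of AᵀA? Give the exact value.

Row 2 ↔ basis u, column 2 ↔ basis u, so (AᵀA)_{2,2} = Σᵢ (u)·(u) = (-2)·(-2) + (4)·(4) + (5)·(5) + (8)·(8) = 109.

109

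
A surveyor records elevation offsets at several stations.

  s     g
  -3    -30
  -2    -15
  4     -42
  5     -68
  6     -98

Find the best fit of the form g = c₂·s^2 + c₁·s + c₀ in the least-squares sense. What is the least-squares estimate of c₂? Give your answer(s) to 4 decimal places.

Sums needed: Σs^2·s^2 = 2274, Σs^2·s = 370, Σs^2 = 90, Σs·s = 90, Σs = 10, Σ1 = 5.
Moment sums: Σs^2·g = -6230, Σs·g = -976, Σg = -253.
So AᵀA·[c₂, c₁, c₀]ᵀ = Aᵀg: [[2274, 370, 90]; [370, 90, 10]; [90, 10, 5]]·[c₂, c₁, c₀]ᵀ = [-6230, -976, -253]ᵀ.
Row-reducing yields c₂ = -1401/484, c₁ = 553/484, c₀ = -43/55.

c₂ = -2.8946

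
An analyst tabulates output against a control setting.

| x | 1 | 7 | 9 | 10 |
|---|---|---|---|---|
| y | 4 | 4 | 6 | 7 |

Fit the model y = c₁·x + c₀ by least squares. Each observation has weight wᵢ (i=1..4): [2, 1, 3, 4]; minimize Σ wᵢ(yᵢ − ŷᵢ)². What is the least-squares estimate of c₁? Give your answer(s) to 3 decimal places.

c₁ = 0.320

Compute the Gram sums: Σwᵢ·x·x = 694, Σwᵢ·x = 76, Σwᵢ·1 = 10.
Right-hand side: Σwᵢ·x·y = 478, Σwᵢ·y = 58.
Normal equations: [[694, 76]; [76, 10]]·[c₁, c₀]ᵀ = [478, 58]ᵀ.
Eliminating c₀: 10·(row 1) − 76·(row 2) gives 1164·c₁ = 10·478 − 76·58 = 372, so c₁ = 31/97.
Then c₀ = (58 − 76·(31/97))/10 = 327/97.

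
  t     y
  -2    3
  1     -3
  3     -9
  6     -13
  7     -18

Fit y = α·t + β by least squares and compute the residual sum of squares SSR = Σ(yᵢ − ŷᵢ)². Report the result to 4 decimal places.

SSR = 5.3333

From the data, Σt·t = 99, Σt = 15, Σ1 = 5.
And Σt·y = -240, Σy = -40.
XᵀX·[α, β]ᵀ = Xᵀy becomes [[99, 15]; [15, 5]]·[α, β]ᵀ = [-240, -40]ᵀ.
det = 99·5 − 15² = 270.
α = ((-240)·5 − 15·(-40))/270 = -20/9; β = (99·(-40) − 15·(-240))/270 = -4/3.
Residuals: -1/9, 5/9, -1, 5/3, -10/9; SSR = 16/3.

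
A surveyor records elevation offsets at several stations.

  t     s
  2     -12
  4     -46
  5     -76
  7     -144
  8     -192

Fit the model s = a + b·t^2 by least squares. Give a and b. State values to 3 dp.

a = 0.437, b = -2.989

The normal system AᵀA·[a, b]ᵀ = Aᵀs is [[5, 158]; [158, 7394]]·[a, b]ᵀ = [-470, -22028]ᵀ.
det = 5·7394 − 158² = 12006.
a = ((-470)·7394 − 158·(-22028))/12006 = 38/87; b = (5·(-22028) − 158·(-470))/12006 = -260/87.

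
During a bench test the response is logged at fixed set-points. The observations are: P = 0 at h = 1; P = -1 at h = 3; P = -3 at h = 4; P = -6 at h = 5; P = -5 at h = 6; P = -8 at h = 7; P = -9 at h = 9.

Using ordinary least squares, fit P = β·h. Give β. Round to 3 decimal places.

β = -0.977

The normal system XᵀX·[β]ᵀ = XᵀP is [[217]]·[β]ᵀ = [-212]ᵀ.
Hence β = -212 / 217 ≈ -0.976959.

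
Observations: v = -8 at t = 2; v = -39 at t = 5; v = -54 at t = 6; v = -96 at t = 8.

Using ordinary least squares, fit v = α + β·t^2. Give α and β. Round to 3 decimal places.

α = -2.035, β = -1.464

With design matrix A, AᵀA = [[4, 129]; [129, 6033]] and Aᵀv = [-197, -9095]ᵀ.
Δ = 4·6033 − 129² = 7491.
α = ((-197)·6033 − 129·(-9095))/7491 = -462/227; β = (4·(-9095) − 129·(-197))/7491 = -997/681.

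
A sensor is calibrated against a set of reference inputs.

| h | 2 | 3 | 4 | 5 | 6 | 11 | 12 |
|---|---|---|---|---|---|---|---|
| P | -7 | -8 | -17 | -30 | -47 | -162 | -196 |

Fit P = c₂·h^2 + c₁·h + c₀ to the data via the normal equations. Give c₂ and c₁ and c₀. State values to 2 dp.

With design matrix M, MᵀM = [[37651, 3499, 355]; [3499, 355, 43]; [355, 43, 7]] and MᵀP = [-50640, -4672, -467]ᵀ.
Inverting the 3×3 Gram matrix, [c₂, c₁, c₀]ᵀ = [-3497/2296, 15509/6888, -11377/3444]ᵀ.

c₂ = -1.52, c₁ = 2.25, c₀ = -3.30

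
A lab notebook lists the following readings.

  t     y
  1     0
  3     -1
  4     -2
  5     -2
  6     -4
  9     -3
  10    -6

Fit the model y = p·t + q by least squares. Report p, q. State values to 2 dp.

AᵀA·[p, q]ᵀ = Aᵀy reads: 268·p + 38·q = -132;  38·p + 7·q = -18.
Eliminating q: 7·(row 1) − 38·(row 2) gives 432·p = 7·(-132) − 38·(-18) = -240, so p = -5/9.
Then q = ((-18) − 38·(-5/9))/7 = 4/9.

p = -0.56, q = 0.44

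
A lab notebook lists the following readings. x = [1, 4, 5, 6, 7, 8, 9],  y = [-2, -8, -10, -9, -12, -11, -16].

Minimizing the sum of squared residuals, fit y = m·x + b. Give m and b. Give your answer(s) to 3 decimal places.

m = -1.507, b = -1.105

AᵀA·[m, b]ᵀ = Aᵀy reads: 272·m + 40·b = -454;  40·m + 7·b = -68.
(Σx·x = 272, Σx = 40, Σ1 = 7, Σx·y = -454, Σy = -68.)
Determinant 272·7 − 40² = 304.
m = ((-454)·7 − 40·(-68))/304 = -229/152; b = (272·(-68) − 40·(-454))/304 = -21/19.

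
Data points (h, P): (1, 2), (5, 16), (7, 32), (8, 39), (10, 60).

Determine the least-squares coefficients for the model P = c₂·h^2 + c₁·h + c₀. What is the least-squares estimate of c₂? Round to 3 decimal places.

Forming XᵀX = [[17123, 1981, 239]; [1981, 239, 31]; [239, 31, 5]] and XᵀP = [10466, 1218, 149]ᵀ gives XᵀX·[c₂, c₁, c₀]ᵀ = XᵀP.
Inverting the 3×3 Gram matrix, [c₂, c₁, c₀]ᵀ = [617/1122, 2045/4862, 601/663]ᵀ.

c₂ = 0.550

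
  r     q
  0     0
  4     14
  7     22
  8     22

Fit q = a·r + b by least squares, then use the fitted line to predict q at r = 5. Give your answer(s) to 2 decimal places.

Normal-equation sums: Σr·r = 129, Σr = 19, Σ1 = 4.
Right-hand side: Σr·q = 386, Σq = 58.
MᵀM·[a, b]ᵀ = Mᵀq becomes [[129, 19]; [19, 4]]·[a, b]ᵀ = [386, 58]ᵀ.
Eliminating b: 4·(row 1) − 19·(row 2) gives 155·a = 4·386 − 19·58 = 442, so a = 442/155.
Then b = (58 − 19·(442/155))/4 = 148/155.
At r = 5: q̂ = (442/155)·(5) + (148/155)·(1) = 2358/155.

q̂ = 15.21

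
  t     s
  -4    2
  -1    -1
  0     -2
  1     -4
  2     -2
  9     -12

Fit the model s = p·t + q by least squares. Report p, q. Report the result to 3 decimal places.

The normal equations are: 103·p + 7·q = -123;  7·p + 6·q = -19.
(Σt·t = 103, Σt = 7, Σ1 = 6, Σt·s = -123, Σs = -19.)
Δ = 103·6 − 7² = 569.
p = ((-123)·6 − 7·(-19))/569 = -605/569; q = (103·(-19) − 7·(-123))/569 = -1096/569.

p = -1.063, q = -1.926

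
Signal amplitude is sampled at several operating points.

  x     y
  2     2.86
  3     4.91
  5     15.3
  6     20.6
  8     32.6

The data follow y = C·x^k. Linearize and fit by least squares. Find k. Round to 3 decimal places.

k = 1.826

With ln yᵢ as the transformed response and ln xᵢ as the regressor:
Over the data: Σln x = 7.2724, Σ(ln x)² = 11.8122, Σln y = 11.8796, Σln x·ln y = 19.5329.
Normal system: [[11.8122, 7.2724]; [7.2724, 5]]·[k, ln C]ᵀ = [19.5329, 11.8796]ᵀ.
Δ = 11.8122·5 − (7.2724)² = 6.1731; k = (19.5329·5 − 7.2724·11.8796)/6.1731 = 1.82593, ln C = (11.8122·11.8796 − 7.2724·19.5329)/6.1731 = -0.27987.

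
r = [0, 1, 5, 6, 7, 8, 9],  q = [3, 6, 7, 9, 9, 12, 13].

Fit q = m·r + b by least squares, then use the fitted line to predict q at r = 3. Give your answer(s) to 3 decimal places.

q̂ = 6.385

Forming MᵀM = [[256, 36]; [36, 7]] and Mᵀq = [371, 59]ᵀ gives MᵀM·[m, b]ᵀ = Mᵀq.
Determinant 256·7 − 36² = 496.
m = (371·7 − 36·59)/496 = 473/496; b = (256·59 − 36·371)/496 = 437/124.
At r = 3: q̂ = (473/496)·(3) + (437/124)·(1) = 3167/496.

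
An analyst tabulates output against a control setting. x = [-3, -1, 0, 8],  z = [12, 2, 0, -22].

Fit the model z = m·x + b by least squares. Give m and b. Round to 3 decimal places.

Setting ∂/∂m … = 0 gives: 74·m + 4·b = -214;  4·m + 4·b = -8.
(Σx·x = 74, Σx = 4, Σ1 = 4, Σx·z = -214, Σz = -8.)
det = 74·4 − 4² = 280.
m = ((-214)·4 − 4·(-8))/280 = -103/35; b = (74·(-8) − 4·(-214))/280 = 33/35.

m = -2.943, b = 0.943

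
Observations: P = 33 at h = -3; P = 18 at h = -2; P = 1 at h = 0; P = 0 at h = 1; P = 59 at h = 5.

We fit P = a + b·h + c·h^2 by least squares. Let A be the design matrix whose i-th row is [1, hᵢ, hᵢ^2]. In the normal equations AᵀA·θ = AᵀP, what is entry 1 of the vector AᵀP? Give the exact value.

111

Entry 1 ↔ basis 1, so (AᵀP)_{1} = Σᵢ Pᵢ = (1)·(33) + (1)·(18) + (1)·(1) + (1)·(0) + (1)·(59) = 111.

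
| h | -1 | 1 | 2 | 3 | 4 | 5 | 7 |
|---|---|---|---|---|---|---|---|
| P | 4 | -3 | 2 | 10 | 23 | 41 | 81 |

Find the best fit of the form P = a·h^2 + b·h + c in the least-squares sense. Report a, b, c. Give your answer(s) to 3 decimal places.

a = 2.003, b = -2.092, c = -1.204

Setting ∂/∂a … = 0 gives: 3381·a + 567·b + 105·c = 5461;  567·a + 105·b + 21·c = 891;  105·a + 21·b + 7·c = 158.
(Σh^2·h^2 = 3381, Σh^2·h = 567, Σh^2 = 105, Σh·h = 105, Σh = 21, Σ1 = 7, Σh^2·P = 5461, Σh·P = 891, ΣP = 158.)
Inverting the 3×3 Gram matrix, [a, b, c]ᵀ = [589/294, -205/98, -59/49]ᵀ.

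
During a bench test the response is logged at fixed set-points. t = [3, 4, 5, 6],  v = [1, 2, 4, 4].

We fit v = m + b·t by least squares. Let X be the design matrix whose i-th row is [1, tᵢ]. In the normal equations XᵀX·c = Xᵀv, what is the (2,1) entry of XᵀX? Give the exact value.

18

Row 2 ↔ basis t, column 1 ↔ basis 1, so (XᵀX)_{2,1} = Σᵢ t = (3)·(1) + (4)·(1) + (5)·(1) + (6)·(1) = 18.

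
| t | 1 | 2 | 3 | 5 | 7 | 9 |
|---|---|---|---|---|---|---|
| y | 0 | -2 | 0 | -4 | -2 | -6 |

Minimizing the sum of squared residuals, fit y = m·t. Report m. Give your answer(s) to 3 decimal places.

m = -0.544

AᵀA·[m]ᵀ = Aᵀy reads: 169·m = -92.
(Σt·t = 169, Σt·y = -92.)
m = (-92)/169 = -0.544379.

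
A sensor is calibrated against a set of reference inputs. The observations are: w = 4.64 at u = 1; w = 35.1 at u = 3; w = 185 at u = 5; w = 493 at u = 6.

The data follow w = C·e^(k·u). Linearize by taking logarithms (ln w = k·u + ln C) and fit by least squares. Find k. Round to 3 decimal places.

Linearized form: ln w = k·u + ln C. From the 4 transformed points,
Sums: Σu = 15.0000, Σ(u)² = 71.0000, Σln w = 16.5138, Σu·ln w = 75.5142.
Normal system: [[71.0000, 15.0000]; [15.0000, 4]]·[k, ln C]ᵀ = [75.5142, 16.5138]ᵀ.
Solving (det = 59.0000): k = 0.92118, ln C = 0.67400.

k = 0.921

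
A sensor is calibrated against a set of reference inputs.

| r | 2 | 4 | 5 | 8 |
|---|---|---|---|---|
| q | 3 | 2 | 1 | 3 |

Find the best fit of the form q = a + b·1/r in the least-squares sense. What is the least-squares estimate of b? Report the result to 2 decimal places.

b = 1.97

Compute the Gram sums: Σ1 = 4, Σ1/r = 43/40, Σ1/r·1/r = 589/1600.
Right-hand side: Σq = 9, Σ1/r·q = 103/40.
Normal equations: [[4, 43/40]; [43/40, 589/1600]]·[a, b]ᵀ = [9, 103/40]ᵀ.
Eliminating b: (589/1600)·(row 1) − (43/40)·(row 2) gives (507/1600)·a = (589/1600)·9 − (43/40)·(103/40) = 109/200, so a = 872/507.
Then b = ((103/40) − (43/40)·(872/507))/(589/1600) = 1000/507.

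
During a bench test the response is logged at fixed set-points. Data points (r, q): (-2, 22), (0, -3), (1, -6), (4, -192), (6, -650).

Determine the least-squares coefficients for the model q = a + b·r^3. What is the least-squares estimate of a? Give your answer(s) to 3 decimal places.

Setting ∂/∂a … = 0 gives: 5·a + 273·b = -829;  273·a + 50817·b = -152870.
Eliminating b: 50817·(row 1) − 273·(row 2) gives 179556·a = 50817·(-829) − 273·(-152870) = -393783, so a = -10097/4604.
Then b = ((-152870) − 273·(-10097/4604))/50817 = -538033/179556.

a = -2.193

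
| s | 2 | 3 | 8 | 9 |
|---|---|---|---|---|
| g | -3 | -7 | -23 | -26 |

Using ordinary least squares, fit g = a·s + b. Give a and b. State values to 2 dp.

Setting ∂/∂a … = 0 gives: 158·a + 22·b = -445;  22·a + 4·b = -59.
Δ = 158·4 − 22² = 148.
a = ((-445)·4 − 22·(-59))/148 = -241/74; b = (158·(-59) − 22·(-445))/148 = 117/37.

a = -3.26, b = 3.16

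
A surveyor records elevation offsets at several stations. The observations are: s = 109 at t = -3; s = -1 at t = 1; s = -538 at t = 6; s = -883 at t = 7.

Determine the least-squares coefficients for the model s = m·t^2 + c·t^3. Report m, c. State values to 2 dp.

m = 3.12, c = -3.02

Entries of AᵀA: Σt^2·t^2 = 3779, Σt^2·t^3 = 24341, Σt^3·t^3 = 165035.
Moment sums: Σt^2·s = -61655, Σt^3·s = -422021.
Normal equations: [[3779, 24341]; [24341, 165035]]·[m, c]ᵀ = [-61655, -422021]ᵀ.
Eliminating c: 165035·(row 1) − 24341·(row 2) gives 31182984·m = 165035·(-61655) − 24341·(-422021) = 97180236, so m = 2699451/866194.
Then c = ((-422021) − 24341·(2699451/866194))/165035 = -2613139/866194.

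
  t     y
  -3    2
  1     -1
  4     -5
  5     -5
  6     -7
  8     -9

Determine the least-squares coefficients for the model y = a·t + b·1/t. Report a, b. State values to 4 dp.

a = -1.1145, b = 0.3806

The normal system AᵀA·[a, b]ᵀ = Aᵀy is [[151, 6]; [6, 18101/14400]]·[a, b]ᵀ = [-166, -149/24]ᵀ.
det = 151·(18101/14400) − 6² = 2214851/14400.
a = ((-166)·(18101/14400) − 6·(-149/24))/(2214851/14400) = -2468366/2214851; b = (151·(-149/24) − 6·(-166))/(2214851/14400) = 843000/2214851.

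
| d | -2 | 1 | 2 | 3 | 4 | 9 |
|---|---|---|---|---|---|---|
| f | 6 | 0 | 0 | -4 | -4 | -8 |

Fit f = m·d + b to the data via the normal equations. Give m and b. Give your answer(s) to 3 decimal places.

m = -1.252, b = 1.880

Normal-equation sums: Σd·d = 115, Σd = 17, Σ1 = 6.
And Σd·f = -112, Σf = -10.
Normal equations: [[115, 17]; [17, 6]]·[m, b]ᵀ = [-112, -10]ᵀ.
Eliminating b: 6·(row 1) − 17·(row 2) gives 401·m = 6·(-112) − 17·(-10) = -502, so m = -502/401.
Then b = ((-10) − 17·(-502/401))/6 = 754/401.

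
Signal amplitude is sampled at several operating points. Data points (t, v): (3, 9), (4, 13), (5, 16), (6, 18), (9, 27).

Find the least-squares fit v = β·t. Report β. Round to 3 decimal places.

β = 3.054

Forming MᵀM = [[167]] and Mᵀv = [510]ᵀ gives MᵀM·[β]ᵀ = Mᵀv.
β = 510/167 = 3.05389.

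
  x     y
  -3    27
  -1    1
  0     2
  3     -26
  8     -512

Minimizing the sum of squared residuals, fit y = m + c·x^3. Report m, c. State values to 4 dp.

The normal system AᵀA·[m, c]ᵀ = Aᵀy is [[5, 511]; [511, 263603]]·[m, c]ᵀ = [-508, -263576]ᵀ.
det = 5·263603 − 511² = 1056894.
m = ((-508)·263603 − 511·(-263576))/1056894 = 1774/2413; c = (5·(-263576) − 511·(-508))/1056894 = -176382/176149.

m = 0.7352, c = -1.0013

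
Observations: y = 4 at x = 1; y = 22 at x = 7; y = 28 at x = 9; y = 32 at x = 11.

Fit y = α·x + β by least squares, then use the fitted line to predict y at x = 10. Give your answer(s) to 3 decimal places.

ŷ = 30.071

With design matrix M, MᵀM = [[252, 28]; [28, 4]] and Mᵀy = [762, 86]ᵀ.
Δ = 252·4 − 28² = 224.
α = (762·4 − 28·86)/224 = 20/7; β = (252·86 − 28·762)/224 = 3/2.
At x = 10: ŷ = (20/7)·(10) + (3/2)·(1) = 421/14.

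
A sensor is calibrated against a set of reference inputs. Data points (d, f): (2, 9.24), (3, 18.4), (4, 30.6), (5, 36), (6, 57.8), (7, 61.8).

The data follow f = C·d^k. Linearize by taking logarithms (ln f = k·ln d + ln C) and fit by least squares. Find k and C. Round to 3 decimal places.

k = 1.542, C = 3.305

With ln fᵢ as the transformed response and ln dᵢ as the regressor:
Sums: Σln d = 8.5252, Σ(ln d)² = 13.1965, Σln f = 20.3213, Σln d·ln f = 30.5446.
Normal system: [[13.1965, 8.5252]; [8.5252, 6]]·[k, ln C]ᵀ = [30.5446, 20.3213]ᵀ.
Slope k = (n·Σln d·ln f − Σln d·Σln f)/(n·Σ(ln d)² − (Σln d)²) = (6·30.5446 − 8.5252·20.3213)/6.5005 = 1.54227; ln C = (Σln f − k·Σln d)/n = 1.19553, so C = exp(1.19553) = 3.30532.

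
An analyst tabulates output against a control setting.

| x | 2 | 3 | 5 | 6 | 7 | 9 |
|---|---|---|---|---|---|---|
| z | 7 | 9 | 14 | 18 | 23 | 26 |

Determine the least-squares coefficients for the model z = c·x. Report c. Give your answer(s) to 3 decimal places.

With design matrix A, AᵀA = [[204]] and Aᵀz = [614]ᵀ.
c = 614/204 = 3.0098.

c = 3.010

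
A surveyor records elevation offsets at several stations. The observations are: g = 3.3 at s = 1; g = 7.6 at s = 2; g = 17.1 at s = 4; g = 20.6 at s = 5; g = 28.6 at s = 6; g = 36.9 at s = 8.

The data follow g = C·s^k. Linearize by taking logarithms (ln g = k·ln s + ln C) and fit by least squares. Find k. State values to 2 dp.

Linearized form: ln g = k·ln s + ln C. From the 6 transformed points,
Σln s = 7.5601, Σ(ln s)² = 12.5270, Σln g = 16.0481, Σln s·ln g = 23.7222.
Normal system: [[12.5270, 7.5601]; [7.5601, 6]]·[k, ln C]ᵀ = [23.7222, 16.0481]ᵀ.
Solving (det = 18.0074): k = 1.16666, ln C = 1.20467.

k = 1.17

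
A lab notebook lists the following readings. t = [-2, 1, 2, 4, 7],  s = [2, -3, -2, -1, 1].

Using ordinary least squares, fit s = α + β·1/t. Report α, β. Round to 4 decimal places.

α = 0.3958, β = -3.5747

Sums needed: Σ1 = 5, Σ1/t = 39/28, Σ1/t·1/t = 1241/784.
And Σs = -3, Σ1/t·s = -143/28.
Δ = 5·(1241/784) − (39/28)² = 1171/196.
α = ((-3)·(1241/784) − (39/28)·(-143/28))/(1171/196) = 927/2342; β = (5·(-143/28) − (39/28)·(-3))/(1171/196) = -4186/1171.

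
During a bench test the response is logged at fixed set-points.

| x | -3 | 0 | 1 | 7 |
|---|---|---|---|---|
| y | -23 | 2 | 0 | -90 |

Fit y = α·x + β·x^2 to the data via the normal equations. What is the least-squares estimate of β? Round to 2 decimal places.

β = -2.06

Normal-equation sums: Σx·x = 59, Σx·x^2 = 317, Σx^2·x^2 = 2483.
And Σx·y = -561, Σx^2·y = -4617.
So AᵀA·[α, β]ᵀ = Aᵀy: [[59, 317]; [317, 2483]]·[α, β]ᵀ = [-561, -4617]ᵀ.
Δ = 59·2483 − 317² = 46008.
α = ((-561)·2483 − 317·(-4617))/46008 = 11771/7668; β = (59·(-4617) − 317·(-561))/46008 = -15761/7668.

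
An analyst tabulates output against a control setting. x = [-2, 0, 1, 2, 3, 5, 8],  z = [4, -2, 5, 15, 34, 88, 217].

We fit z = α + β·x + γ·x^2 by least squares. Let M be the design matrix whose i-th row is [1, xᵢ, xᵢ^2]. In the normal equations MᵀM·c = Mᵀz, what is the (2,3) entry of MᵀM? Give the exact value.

665

Row 2 ↔ basis x, column 3 ↔ basis x^2, so (MᵀM)_{2,3} = Σᵢ (x)·(x^2) = (-2)·(4) + (0)·(0) + (1)·(1) + (2)·(4) + (3)·(9) + (5)·(25) + (8)·(64) = 665.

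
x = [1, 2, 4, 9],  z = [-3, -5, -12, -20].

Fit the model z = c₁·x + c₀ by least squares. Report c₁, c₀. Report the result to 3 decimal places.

Entries of MᵀM: Σx·x = 102, Σx = 16, Σ1 = 4.
Right-hand side: Σx·z = -241, Σz = -40.
Determinant 102·4 − 16² = 152.
c₁ = ((-241)·4 − 16·(-40))/152 = -81/38; c₀ = (102·(-40) − 16·(-241))/152 = -28/19.

c₁ = -2.132, c₀ = -1.474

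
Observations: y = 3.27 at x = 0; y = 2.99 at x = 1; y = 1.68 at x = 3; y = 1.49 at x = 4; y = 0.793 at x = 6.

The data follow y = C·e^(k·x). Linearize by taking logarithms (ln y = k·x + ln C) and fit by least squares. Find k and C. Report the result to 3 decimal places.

With ln yᵢ as the transformed response and xᵢ as the regressor:
Over the data: Σx = 14.0000, Σ(x)² = 62.0000, Σln y = 2.9657, Σx·ln y = 2.8552.
Normal system: [[62.0000, 14.0000]; [14.0000, 5]]·[k, ln C]ᵀ = [2.8552, 2.9657]ᵀ.
Slope k = (n·Σx·ln y − Σx·Σln y)/(n·Σ(x)² − (Σx)²) = (5·2.8552 − 14.0000·2.9657)/114.0000 = -0.23898; ln C = (Σln y − k·Σx)/n = 1.26229, so C = exp(1.26229) = 3.53351.

k = -0.239, C = 3.534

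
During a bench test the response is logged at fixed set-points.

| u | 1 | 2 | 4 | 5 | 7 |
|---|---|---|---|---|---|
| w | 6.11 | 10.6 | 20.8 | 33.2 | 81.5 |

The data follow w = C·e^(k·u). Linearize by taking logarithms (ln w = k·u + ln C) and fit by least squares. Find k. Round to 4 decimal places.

k = 0.4199

Linearized form: ln w = k·u + ln C. From the 5 transformed points,
Σu = 19.0000, Σ(u)² = 95.0000, Σln w = 15.1089, Σu·ln w = 66.9884.
Equations: 95.0000·k + 19.0000·ln C = 66.9884;  19.0000·k + 5·ln C = 15.1089.
Δ = 95.0000·5 − (19.0000)² = 114.0000; k = (66.9884·5 − 19.0000·15.1089)/114.0000 = 0.41994, ln C = (95.0000·15.1089 − 19.0000·66.9884)/114.0000 = 1.42600.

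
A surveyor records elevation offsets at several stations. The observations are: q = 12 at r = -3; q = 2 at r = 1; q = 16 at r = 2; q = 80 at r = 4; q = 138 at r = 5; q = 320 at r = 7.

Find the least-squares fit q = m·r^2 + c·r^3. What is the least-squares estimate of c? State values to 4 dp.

c = 0.5166

Sums needed: Σr^2·r^2 = 3380, Σr^2·r^3 = 20746, Σr^3·r^3 = 138164.
Right-hand side: Σr^2·q = 20584, Σr^3·q = 131936.
det = 3380·138164 − 20746² = 36597804.
m = (20584·138164 − 20746·131936)/36597804 = 8901960/3049817; c = (3380·131936 − 20746·20584)/36597804 = 1575668/3049817.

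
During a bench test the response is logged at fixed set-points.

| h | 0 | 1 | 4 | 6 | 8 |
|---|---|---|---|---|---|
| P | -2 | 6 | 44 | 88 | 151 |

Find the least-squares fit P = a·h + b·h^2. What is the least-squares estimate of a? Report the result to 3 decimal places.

a = 2.991

With design matrix X, XᵀX = [[117, 793]; [793, 5649]] and XᵀP = [1918, 13542]ᵀ.
det = 117·5649 − 793² = 32084.
a = (1918·5649 − 793·13542)/32084 = 23994/8021; b = (117·13542 − 793·1918)/32084 = 1220/617.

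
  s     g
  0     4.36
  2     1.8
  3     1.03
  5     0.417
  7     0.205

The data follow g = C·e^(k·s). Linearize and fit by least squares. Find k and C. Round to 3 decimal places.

Let Y = ln g. Fitting Y = k·s + ln C by least squares:
XᵀX = [[87.0000, 17.0000]; [17.0000, 5]], rhs = [-14.2023, -0.3696]ᵀ  (here Σs = 17.0000, Σ(s)² = 87.0000, Σln g = -0.3696, Σs·ln g = -14.2023).
Slope k = (n·Σs·ln g − Σs·Σln g)/(n·Σ(s)² − (Σs)²) = (5·-14.2023 − 17.0000·-0.3696)/146.0000 = -0.44335; ln C = (Σln g − k·Σs)/n = 1.43345, so C = exp(1.43345) = 4.19316.

k = -0.443, C = 4.193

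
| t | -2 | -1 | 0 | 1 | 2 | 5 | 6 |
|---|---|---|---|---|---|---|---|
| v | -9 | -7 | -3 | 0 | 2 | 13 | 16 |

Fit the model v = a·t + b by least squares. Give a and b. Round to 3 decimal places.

a = 3.186, b = -3.293

With design matrix A, AᵀA = [[71, 11]; [11, 7]] and Aᵀv = [190, 12]ᵀ.
Eliminating b: 7·(row 1) − 11·(row 2) gives 376·a = 7·190 − 11·12 = 1198, so a = 599/188.
Then b = (12 − 11·(599/188))/7 = -619/188.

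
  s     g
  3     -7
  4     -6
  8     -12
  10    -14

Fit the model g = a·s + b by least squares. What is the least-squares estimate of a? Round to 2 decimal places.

a = -1.14

MᵀM·[a, b]ᵀ = Mᵀg reads: 189·a + 25·b = -281;  25·a + 4·b = -39.
(Σs·s = 189, Σs = 25, Σ1 = 4, Σs·g = -281, Σg = -39.)
det = 189·4 − 25² = 131.
a = ((-281)·4 − 25·(-39))/131 = -149/131; b = (189·(-39) − 25·(-281))/131 = -346/131.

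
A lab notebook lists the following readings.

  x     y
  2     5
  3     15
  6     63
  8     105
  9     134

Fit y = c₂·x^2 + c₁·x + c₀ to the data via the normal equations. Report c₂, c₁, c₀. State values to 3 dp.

c₂ = 1.344, c₁ = 3.513, c₀ = -7.420

Forming MᵀM = [[12050, 1492, 194]; [1492, 194, 28]; [194, 28, 5]] and Mᵀy = [19997, 2479, 322]ᵀ gives MᵀM·[c₂, c₁, c₀]ᵀ = Mᵀy.
Inverting the 3×3 Gram matrix, [c₂, c₁, c₀]ᵀ = [465/346, 3647/1038, -3851/519]ᵀ.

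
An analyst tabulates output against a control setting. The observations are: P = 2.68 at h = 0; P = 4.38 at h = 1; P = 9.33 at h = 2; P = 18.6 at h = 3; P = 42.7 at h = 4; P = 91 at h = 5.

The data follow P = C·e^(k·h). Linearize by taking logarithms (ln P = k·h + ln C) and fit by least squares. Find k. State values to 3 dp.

Linearized form: ln P = k·h + ln C. From the 6 transformed points,
Over the data: Σh = 15.0000, Σ(h)² = 55.0000, Σln P = 15.8843, Σh·ln P = 52.2841.
Normal system: [[55.0000, 15.0000]; [15.0000, 6]]·[k, ln C]ᵀ = [52.2841, 15.8843]ᵀ.
Solving (det = 105.0000): k = 0.71847, ln C = 0.85120.

k = 0.718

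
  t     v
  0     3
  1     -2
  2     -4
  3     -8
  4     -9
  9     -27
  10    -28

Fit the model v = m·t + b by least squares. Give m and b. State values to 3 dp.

From the data, Σt·t = 211, Σt = 29, Σ1 = 7.
And Σt·v = -593, Σv = -75.
Normal equations: [[211, 29]; [29, 7]]·[m, b]ᵀ = [-593, -75]ᵀ.
Eliminating b: 7·(row 1) − 29·(row 2) gives 636·m = 7·(-593) − 29·(-75) = -1976, so m = -494/159.
Then b = ((-75) − 29·(-494/159))/7 = 343/159.

m = -3.107, b = 2.157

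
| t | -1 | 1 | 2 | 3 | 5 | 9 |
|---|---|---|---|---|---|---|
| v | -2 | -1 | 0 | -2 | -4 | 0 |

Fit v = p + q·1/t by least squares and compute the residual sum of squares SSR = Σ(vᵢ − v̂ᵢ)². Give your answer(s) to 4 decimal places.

SSR = 10.7882

From the data, Σ1 = 6, Σ1/t = 103/90, Σ1/t·1/t = 19549/8100.
For Aᵀv: Σv = -9, Σ1/t·v = -7/15.
AᵀA·[p, q]ᵀ = Aᵀv becomes [[6, 103/90]; [103/90, 19549/8100]]·[p, q]ᵀ = [-9, -7/15]ᵀ.
Δ = 6·(19549/8100) − (103/90)² = 21337/1620.
p = ((-9)·(19549/8100) − (103/90)·(-7/15))/(21337/1620) = -34323/21337; q = (6·(-7/15) − (103/90)·(-9))/(21337/1620) = 12150/21337.
Residuals: 3799/21337, 44/1123, 28248/21337, -12401/21337, -53455/21337, 32973/21337; SSR = 230188/21337.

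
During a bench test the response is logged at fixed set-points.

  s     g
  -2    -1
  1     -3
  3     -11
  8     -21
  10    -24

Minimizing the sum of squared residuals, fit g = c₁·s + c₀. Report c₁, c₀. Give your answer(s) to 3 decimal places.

From the data, Σs·s = 178, Σs = 20, Σ1 = 5.
Right-hand side: Σs·g = -442, Σg = -60.
Determinant 178·5 − 20² = 490.
c₁ = ((-442)·5 − 20·(-60))/490 = -101/49; c₀ = (178·(-60) − 20·(-442))/490 = -184/49.

c₁ = -2.061, c₀ = -3.755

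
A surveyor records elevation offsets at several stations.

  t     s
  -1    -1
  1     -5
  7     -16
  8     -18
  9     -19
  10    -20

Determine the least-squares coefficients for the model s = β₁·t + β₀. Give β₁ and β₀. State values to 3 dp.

Entries of XᵀX: Σt·t = 296, Σt = 34, Σ1 = 6.
Moment sums: Σt·s = -631, Σs = -79.
So XᵀX·[β₁, β₀]ᵀ = Xᵀs: [[296, 34]; [34, 6]]·[β₁, β₀]ᵀ = [-631, -79]ᵀ.
Δ = 296·6 − 34² = 620.
β₁ = ((-631)·6 − 34·(-79))/620 = -55/31; β₀ = (296·(-79) − 34·(-631))/620 = -193/62.

β₁ = -1.774, β₀ = -3.113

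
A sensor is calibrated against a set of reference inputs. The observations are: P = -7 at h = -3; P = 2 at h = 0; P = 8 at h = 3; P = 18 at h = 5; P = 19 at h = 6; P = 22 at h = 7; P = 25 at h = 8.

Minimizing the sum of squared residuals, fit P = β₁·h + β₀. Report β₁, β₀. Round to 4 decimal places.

Entries of AᵀA: Σh·h = 192, Σh = 26, Σ1 = 7.
And Σh·P = 603, ΣP = 87.
So AᵀA·[β₁, β₀]ᵀ = AᵀP: [[192, 26]; [26, 7]]·[β₁, β₀]ᵀ = [603, 87]ᵀ.
det = 192·7 − 26² = 668.
β₁ = (603·7 − 26·87)/668 = 1959/668; β₀ = (192·87 − 26·603)/668 = 513/334.

β₁ = 2.9326, β₀ = 1.5359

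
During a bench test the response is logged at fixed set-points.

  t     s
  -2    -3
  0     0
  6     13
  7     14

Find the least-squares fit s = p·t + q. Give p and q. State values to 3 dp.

Forming AᵀA = [[89, 11]; [11, 4]] and Aᵀs = [182, 24]ᵀ gives AᵀA·[p, q]ᵀ = Aᵀs.
Eliminating q: 4·(row 1) − 11·(row 2) gives 235·p = 4·182 − 11·24 = 464, so p = 464/235.
Then q = (24 − 11·(464/235))/4 = 134/235.

p = 1.974, q = 0.570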